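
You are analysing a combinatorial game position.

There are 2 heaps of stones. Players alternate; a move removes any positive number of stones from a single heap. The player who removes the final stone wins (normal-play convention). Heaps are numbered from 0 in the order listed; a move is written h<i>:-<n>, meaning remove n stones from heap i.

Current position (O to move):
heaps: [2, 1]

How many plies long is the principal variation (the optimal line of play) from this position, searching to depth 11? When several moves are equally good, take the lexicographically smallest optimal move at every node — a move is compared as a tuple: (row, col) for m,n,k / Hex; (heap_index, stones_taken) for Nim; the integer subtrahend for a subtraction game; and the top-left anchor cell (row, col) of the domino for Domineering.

PV length from [(2,1)]: 3 plies

[(2,1)] O move#1: h0:-1:+1/(1,1)*, h0:-2:-1/(0,1), h1:-1:-1/(2,0)
[(1,1)] X move#2: h0:-1:-1/(0,1)*, h1:-1:-1/(1,0)
[(0,1)] O move#3: h1:-1:+1/(0,0)*
[(0,0)] end (terminal -1, X#4); searched (2,1) to 11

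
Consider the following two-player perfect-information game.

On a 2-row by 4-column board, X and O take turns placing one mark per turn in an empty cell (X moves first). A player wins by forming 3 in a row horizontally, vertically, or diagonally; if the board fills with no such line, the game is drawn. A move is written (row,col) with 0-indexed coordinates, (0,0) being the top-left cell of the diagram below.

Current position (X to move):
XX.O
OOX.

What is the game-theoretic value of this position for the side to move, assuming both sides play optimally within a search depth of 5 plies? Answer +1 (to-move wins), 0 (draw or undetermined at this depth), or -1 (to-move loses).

ply 1, X at XX.O/OOX. | (0,2)=+1→XXXO/OOX.*; (1,3)=+0→XX.O/OOXX
ply 2: XXXO/OOX. is terminal -1 (O); from XX.O/OOX. depth 5

value(XX.O/OOX., X) = +1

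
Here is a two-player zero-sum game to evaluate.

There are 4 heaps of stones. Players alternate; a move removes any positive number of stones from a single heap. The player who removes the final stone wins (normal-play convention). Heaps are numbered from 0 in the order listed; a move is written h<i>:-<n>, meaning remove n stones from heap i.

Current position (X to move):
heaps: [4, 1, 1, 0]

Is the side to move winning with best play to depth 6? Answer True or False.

X winning at [(4,1,1,0)]: True

ply 1, X at (4,1,1,0) | h0:-1=-1→(3,1,1,0); h0:-2=-1→(2,1,1,0); h0:-3=-1→(1,1,1,0); h0:-4=+1→(0,1,1,0)*; h1:-1=-1→(4,0,1,0); h2:-1=-1→(4,1,0,0)
ply 2, O at (0,1,1,0) | h1:-1=-1→(0,0,1,0)*; h2:-1=-1→(0,1,0,0)
ply 3, X at (0,0,1,0) | h2:-1=+1→(0,0,0,0)*
ply 4: (0,0,0,0) is terminal -1 (O); from (4,1,1,0) depth 6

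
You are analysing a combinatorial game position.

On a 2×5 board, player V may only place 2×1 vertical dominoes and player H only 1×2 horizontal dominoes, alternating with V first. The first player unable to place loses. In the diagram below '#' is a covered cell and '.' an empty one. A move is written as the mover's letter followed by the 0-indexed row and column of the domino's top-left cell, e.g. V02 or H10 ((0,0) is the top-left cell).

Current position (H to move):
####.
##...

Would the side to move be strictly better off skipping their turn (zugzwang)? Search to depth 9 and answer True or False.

zugzwang(####./##..., H) = False

[####./##...] H move#1: H12:-1/####./####., H13:+1/####./##.##*
[####./##.##] end (terminal -1, V#2); searched ####./##... to 9
if H skipped the turn, V would face:
~ [####./##...] V move#1: V04:-1/#####/##..#*
~ [#####/##..#] H move#2: H12:+1/#####/#####*
~ [#####/#####] end (terminal -1, V#3); searched ####./##... to 9
compare (H): move=+1 vs pass=+1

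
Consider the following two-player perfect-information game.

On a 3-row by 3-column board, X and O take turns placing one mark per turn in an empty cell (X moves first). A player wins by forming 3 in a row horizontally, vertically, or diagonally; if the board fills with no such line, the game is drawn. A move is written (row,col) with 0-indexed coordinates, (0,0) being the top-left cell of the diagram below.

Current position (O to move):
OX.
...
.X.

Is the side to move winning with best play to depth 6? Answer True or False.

ply 1, O at OX./.../.X. | (0,2)=-1→OXO/.../.X.; (1,0)=-1→OX./O../.X.; (1,1)=+1→OX./.O./.X.*; (1,2)=-1→OX./..O/.X.; (2,0)=-1→OX./.../OX.; (2,2)=-1→OX./.../.XO
ply 2, X at OX./.O./.X. | (0,2)=-1→OXX/.O./.X.*; (1,0)=-1→OX./XO./.X.; (1,2)=-1→OX./.OX/.X.; (2,0)=-1→OX./.O./XX.; (2,2)=-1→OX./.O./.XX
ply 3, O at OXX/.O./.X. | (1,0)=+1→OXX/OO./.X.*; (1,2)=+1→OXX/.OO/.X.; (2,0)=+1→OXX/.O./OX.; (2,2)=+1→OXX/.O./.XO
ply 4, X at OXX/OO./.X. | (1,2)=-1→OXX/OOX/.X.*; (2,0)=-1→OXX/OO./XX.; (2,2)=-1→OXX/OO./.XX
ply 5, O at OXX/OOX/.X. | (2,0)=+1→OXX/OOX/OX.*; (2,2)=+1→OXX/OOX/.XO
ply 6: OXX/OOX/OX. is terminal -1 (X); from OX./.../.X. depth 6

O winning at [OX./.../.X.]: True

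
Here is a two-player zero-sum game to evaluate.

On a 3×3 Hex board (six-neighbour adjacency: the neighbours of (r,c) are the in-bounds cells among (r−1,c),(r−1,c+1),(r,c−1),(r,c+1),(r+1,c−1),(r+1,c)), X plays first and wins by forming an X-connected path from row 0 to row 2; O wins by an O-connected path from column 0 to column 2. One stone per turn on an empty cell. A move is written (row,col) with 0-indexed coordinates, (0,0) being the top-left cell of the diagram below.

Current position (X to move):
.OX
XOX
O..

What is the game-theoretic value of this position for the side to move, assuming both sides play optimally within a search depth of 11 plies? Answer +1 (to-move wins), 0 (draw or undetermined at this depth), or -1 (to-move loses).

value(.OX/XOX/O.., X) = +1

p1 X@[.OX/XOX/O..]: (0,0)[XOX/XOX/O..]+1* (2,1)[.OX/XOX/OX.]+1 (2,2)[.OX/XOX/O.X]+1
p2 O@[XOX/XOX/O..]: (2,1)[XOX/XOX/OO.]-1* (2,2)[XOX/XOX/O.O]-1
p3 X@[XOX/XOX/OO.]: (2,2)[XOX/XOX/OOX]+1*
p4 O@[XOX/XOX/OOX] terminal -1; root [.OX/XOX/O..] d11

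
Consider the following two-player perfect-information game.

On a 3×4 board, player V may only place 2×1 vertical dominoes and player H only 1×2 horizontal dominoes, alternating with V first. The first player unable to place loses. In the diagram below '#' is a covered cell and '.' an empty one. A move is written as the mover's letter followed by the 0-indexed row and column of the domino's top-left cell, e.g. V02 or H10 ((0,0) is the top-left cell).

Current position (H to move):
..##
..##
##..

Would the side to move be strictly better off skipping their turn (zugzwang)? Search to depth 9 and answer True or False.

zugzwang(..##/..##/##.., H) = False

p1 H@[..##/..##/##..]: H00[####/..##/##..]+1* H10[..##/####/##..]+1 H22[..##/..##/####]-1
p2 V@[####/..##/##..] terminal -1; root [..##/..##/##..] d9
pass branch (V moves first from the same position):
  | p1 V@[..##/..##/##..]: V00[#.##/#.##/##..]+1* V01[.###/.###/##..]+1
  | p2 H@[#.##/#.##/##..]: H22[#.##/#.##/####]-1*
  | p3 V@[#.##/#.##/####]: V01[####/####/####]+1*
  | p4 H@[####/####/####] terminal -1; root [..##/..##/##..] d9
H moving scores +1; H passing scores -1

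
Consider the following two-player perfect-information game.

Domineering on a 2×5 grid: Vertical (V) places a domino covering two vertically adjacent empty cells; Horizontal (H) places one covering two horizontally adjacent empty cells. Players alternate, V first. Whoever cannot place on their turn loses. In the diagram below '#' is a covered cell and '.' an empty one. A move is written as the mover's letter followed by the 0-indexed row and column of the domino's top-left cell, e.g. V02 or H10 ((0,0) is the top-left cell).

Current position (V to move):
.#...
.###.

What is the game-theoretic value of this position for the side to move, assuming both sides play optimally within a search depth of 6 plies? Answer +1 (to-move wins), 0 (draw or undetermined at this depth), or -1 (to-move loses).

p1 V@[.#.../.###.]: V00[##.../####.]-1 V04[.#..#/.####]+1*
p2 H@[.#..#/.####]: H02[.####/.####]-1*
p3 V@[.####/.####]: V00[#####/#####]+1*
p4 H@[#####/#####] terminal -1; root [.#.../.###.] d6

value(.#.../.###., V) = +1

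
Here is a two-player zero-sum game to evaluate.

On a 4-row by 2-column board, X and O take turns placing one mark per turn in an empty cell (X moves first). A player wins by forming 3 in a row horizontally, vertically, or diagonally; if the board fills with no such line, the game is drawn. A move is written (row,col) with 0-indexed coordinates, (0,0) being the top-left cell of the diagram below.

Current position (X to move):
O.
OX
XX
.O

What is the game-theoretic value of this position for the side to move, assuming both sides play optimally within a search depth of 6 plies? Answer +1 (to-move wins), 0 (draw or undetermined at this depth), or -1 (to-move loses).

p1 X@[O./OX/XX/.O]: (0,1)[OX/OX/XX/.O]+1* (3,0)[O./OX/XX/XO]+0
p2 O@[OX/OX/XX/.O] terminal -1; root [O./OX/XX/.O] d6

value(O./OX/XX/.O, X) = +1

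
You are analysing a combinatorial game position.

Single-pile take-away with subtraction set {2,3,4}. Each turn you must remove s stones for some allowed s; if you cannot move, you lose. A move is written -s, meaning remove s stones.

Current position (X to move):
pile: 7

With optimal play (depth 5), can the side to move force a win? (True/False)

X winning at [7]: False

[7] X move#1: -2:-1/5*, -3:-1/4, -4:-1/3
[5] O move#2: -2:-1/3, -3:-1/2, -4:+1/1*
[1] end (terminal -1, X#3); searched 7 to 5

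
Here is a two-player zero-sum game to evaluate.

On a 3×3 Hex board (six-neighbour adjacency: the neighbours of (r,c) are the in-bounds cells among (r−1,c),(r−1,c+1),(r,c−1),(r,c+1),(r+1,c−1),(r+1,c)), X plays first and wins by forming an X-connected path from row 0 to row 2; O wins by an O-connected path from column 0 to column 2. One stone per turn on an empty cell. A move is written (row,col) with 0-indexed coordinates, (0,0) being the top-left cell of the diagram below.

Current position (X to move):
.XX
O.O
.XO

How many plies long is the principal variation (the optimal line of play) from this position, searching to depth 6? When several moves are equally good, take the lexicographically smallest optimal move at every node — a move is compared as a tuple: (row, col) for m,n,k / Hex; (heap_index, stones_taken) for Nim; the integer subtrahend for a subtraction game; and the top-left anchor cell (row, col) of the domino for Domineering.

PV length from [.XX/O.O/.XO]: 1 ply

[.XX/O.O/.XO] X move#1: (0,0):-1/XXX/O.O/.XO, (1,1):+1/.XX/OXO/.XO*, (2,0):-1/.XX/O.O/XXO
[.XX/OXO/.XO] end (terminal -1, O#2); searched .XX/O.O/.XO to 6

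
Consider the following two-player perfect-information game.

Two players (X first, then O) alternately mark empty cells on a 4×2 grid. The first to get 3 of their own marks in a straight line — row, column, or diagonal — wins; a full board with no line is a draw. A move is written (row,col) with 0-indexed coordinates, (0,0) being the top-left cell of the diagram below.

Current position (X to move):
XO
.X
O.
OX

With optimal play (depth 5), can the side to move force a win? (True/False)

X winning at [XO/.X/O./OX]: True

[XO/.X/O./OX] X move#1: (1,0):+0/XO/XX/O./OX, (2,1):+1/XO/.X/OX/OX*
[XO/.X/OX/OX] end (terminal -1, O#2); searched XO/.X/O./OX to 5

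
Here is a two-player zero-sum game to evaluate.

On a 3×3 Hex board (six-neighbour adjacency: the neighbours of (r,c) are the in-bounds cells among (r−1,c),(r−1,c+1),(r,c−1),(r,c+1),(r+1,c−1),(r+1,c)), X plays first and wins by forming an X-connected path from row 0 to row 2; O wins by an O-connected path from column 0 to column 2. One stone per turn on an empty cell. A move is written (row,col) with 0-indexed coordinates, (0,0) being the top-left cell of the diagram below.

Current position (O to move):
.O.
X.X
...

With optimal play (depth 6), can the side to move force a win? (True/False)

p1 O@[.O./X.X/...]: (0,0)[OO./X.X/...]-1* (0,2)[.OO/X.X/...]-1 (1,1)[.O./XOX/...]-1 (2,0)[.O./X.X/O..]-1 (2,1)[.O./X.X/.O.]-1 (2,2)[.O./X.X/..O]-1
p2 X@[OO./X.X/...]: (0,2)[OOX/X.X/...]+1* (1,1)[OO./XXX/...]-1 (2,0)[OO./X.X/X..]-1 (2,1)[OO./X.X/.X.]-1 (2,2)[OO./X.X/..X]-1
p3 O@[OOX/X.X/...]: (1,1)[OOX/XOX/...]-1* (2,0)[OOX/X.X/O..]-1 (2,1)[OOX/X.X/.O.]-1 (2,2)[OOX/X.X/..O]-1
p4 X@[OOX/XOX/...]: (2,0)[OOX/XOX/X..]+1* (2,1)[OOX/XOX/.X.]+1 (2,2)[OOX/XOX/..X]+1
p5 O@[OOX/XOX/X..]: (2,1)[OOX/XOX/XO.]-1* (2,2)[OOX/XOX/X.O]-1
p6 X@[OOX/XOX/XO.]: (2,2)[OOX/XOX/XOX]+1*
p7 O@[OOX/XOX/XOX] terminal -1; root [.O./X.X/...] d6

O winning at [.O./X.X/...]: False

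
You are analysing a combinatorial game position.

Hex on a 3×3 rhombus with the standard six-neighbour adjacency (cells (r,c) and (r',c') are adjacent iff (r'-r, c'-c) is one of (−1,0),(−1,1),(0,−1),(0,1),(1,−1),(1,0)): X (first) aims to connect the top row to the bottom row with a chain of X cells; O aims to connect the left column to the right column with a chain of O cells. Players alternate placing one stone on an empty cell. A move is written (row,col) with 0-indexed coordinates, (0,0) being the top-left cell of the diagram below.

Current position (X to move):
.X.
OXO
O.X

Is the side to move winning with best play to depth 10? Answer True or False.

X winning at [.X./OXO/O.X]: True

p1 X@[.X./OXO/O.X]: (0,0)[XX./OXO/O.X]-1 (0,2)[.XX/OXO/O.X]-1 (2,1)[.X./OXO/OXX]+1*
p2 O@[.X./OXO/OXX] terminal -1; root [.X./OXO/O.X] d10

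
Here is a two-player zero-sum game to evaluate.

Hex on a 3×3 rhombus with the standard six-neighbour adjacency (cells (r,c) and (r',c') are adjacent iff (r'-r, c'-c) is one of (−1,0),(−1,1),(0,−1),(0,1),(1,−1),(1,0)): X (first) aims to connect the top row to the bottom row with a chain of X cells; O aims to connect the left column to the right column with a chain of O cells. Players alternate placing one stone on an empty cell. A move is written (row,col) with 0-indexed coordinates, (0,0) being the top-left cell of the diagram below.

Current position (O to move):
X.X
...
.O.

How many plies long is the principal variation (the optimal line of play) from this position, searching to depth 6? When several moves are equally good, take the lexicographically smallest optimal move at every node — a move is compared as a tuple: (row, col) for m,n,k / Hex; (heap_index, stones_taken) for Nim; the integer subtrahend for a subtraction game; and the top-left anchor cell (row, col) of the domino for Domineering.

PV length from [X.X/.../.O.]: 5 plies

p1 O@[X.X/.../.O.]: (0,1)[XOX/.../.O.]-1 (1,0)[X.X/O../.O.]+1* (1,1)[X.X/.O./.O.]+1 (1,2)[X.X/..O/.O.]-1 (2,0)[X.X/.../OO.]+1 (2,2)[X.X/.../.OO]-1
p2 X@[X.X/O../.O.]: (0,1)[XXX/O../.O.]-1* (1,1)[X.X/OX./.O.]-1 (1,2)[X.X/O.X/.O.]-1 (2,0)[X.X/O../XO.]-1 (2,2)[X.X/O../.OX]-1
p3 O@[XXX/O../.O.]: (1,1)[XXX/OO./.O.]+1* (1,2)[XXX/O.O/.O.]+1 (2,0)[XXX/O../OO.]+1 (2,2)[XXX/O../.OO]+1
p4 X@[XXX/OO./.O.]: (1,2)[XXX/OOX/.O.]-1* (2,0)[XXX/OO./XO.]-1 (2,2)[XXX/OO./.OX]-1
p5 O@[XXX/OOX/.O.]: (2,0)[XXX/OOX/OO.]-1 (2,2)[XXX/OOX/.OO]+1*
p6 X@[XXX/OOX/.OO] terminal -1; root [X.X/.../.O.] d6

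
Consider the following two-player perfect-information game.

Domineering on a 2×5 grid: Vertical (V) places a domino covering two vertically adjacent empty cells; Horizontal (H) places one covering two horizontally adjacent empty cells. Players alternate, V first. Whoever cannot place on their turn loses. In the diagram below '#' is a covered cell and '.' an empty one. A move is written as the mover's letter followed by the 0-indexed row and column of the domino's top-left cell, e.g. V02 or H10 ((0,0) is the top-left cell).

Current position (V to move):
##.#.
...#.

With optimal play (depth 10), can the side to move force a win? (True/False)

V winning at [##.#./...#.]: True

ply 1, V at ##.#./...#. | V02=+1→####./..##.*; V04=-1→##.##/...##
ply 2, H at ####./..##. | H10=-1→####./####.*
ply 3, V at ####./####. | V04=+1→#####/#####*
ply 4: #####/##### is terminal -1 (H); from ##.#./...#. depth 10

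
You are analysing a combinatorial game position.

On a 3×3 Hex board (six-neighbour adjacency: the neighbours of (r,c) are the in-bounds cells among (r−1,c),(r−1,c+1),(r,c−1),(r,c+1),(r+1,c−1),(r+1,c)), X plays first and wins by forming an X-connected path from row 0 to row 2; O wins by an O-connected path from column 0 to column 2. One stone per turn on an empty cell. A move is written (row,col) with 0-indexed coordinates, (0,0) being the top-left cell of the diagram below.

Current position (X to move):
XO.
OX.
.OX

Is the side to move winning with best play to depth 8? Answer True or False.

X winning at [XO./OX./.OX]: True

[XO./OX./.OX] X move#1: (0,2):+1/XOX/OX./.OX*, (1,2):-1/XO./OXX/.OX, (2,0):-1/XO./OX./XOX
[XOX/OX./.OX] O move#2: (1,2):-1/XOX/OXO/.OX*, (2,0):-1/XOX/OX./OOX
[XOX/OXO/.OX] X move#3: (2,0):+1/XOX/OXO/XOX*
[XOX/OXO/XOX] end (terminal -1, O#4); searched XO./OX./.OX to 8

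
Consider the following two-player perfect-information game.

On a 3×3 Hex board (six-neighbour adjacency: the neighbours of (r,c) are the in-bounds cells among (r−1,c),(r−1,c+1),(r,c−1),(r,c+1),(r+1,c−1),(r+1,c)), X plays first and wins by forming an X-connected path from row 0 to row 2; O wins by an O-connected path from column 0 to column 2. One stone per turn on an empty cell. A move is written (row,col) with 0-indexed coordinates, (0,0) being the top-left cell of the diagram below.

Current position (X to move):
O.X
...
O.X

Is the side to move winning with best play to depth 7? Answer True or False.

X winning at [O.X/.../O.X]: True

[O.X/.../O.X] X move#1: (0,1):-1/OXX/.../O.X, (1,0):-1/O.X/X../O.X, (1,1):+1/O.X/.X./O.X*, (1,2):+1/O.X/..X/O.X, (2,1):+1/O.X/.../OXX
[O.X/.X./O.X] O move#2: (0,1):-1/OOX/.X./O.X*, (1,0):-1/O.X/OX./O.X, (1,2):-1/O.X/.XO/O.X, (2,1):-1/O.X/.X./OOX
[OOX/.X./O.X] X move#3: (1,0):+1/OOX/XX./O.X*, (1,2):+1/OOX/.XX/O.X, (2,1):+1/OOX/.X./OXX
[OOX/XX./O.X] O move#4: (1,2):-1/OOX/XXO/O.X*, (2,1):-1/OOX/XX./OOX
[OOX/XXO/O.X] X move#5: (2,1):+1/OOX/XXO/OXX*
[OOX/XXO/OXX] end (terminal -1, O#6); searched O.X/.../O.X to 7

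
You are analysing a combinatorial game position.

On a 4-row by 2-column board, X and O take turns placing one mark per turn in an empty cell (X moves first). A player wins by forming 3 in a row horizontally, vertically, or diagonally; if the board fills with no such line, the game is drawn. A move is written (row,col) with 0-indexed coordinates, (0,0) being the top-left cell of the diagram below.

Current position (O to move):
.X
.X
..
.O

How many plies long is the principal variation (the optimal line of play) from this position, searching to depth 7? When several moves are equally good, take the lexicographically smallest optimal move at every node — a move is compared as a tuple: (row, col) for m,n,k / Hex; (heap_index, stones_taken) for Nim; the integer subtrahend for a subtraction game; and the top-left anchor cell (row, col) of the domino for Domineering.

p1 O@[.X/.X/../.O]: (0,0)[OX/.X/../.O]-1 (1,0)[.X/OX/../.O]-1 (2,0)[.X/.X/O./.O]-1 (2,1)[.X/.X/.O/.O]+0* (3,0)[.X/.X/../OO]-1
p2 X@[.X/.X/.O/.O]: (0,0)[XX/.X/.O/.O]+0* (1,0)[.X/XX/.O/.O]+0 (2,0)[.X/.X/XO/.O]+0 (3,0)[.X/.X/.O/XO]+0
p3 O@[XX/.X/.O/.O]: (1,0)[XX/OX/.O/.O]+0* (2,0)[XX/.X/OO/.O]+0 (3,0)[XX/.X/.O/OO]+0
p4 X@[XX/OX/.O/.O]: (2,0)[XX/OX/XO/.O]+0* (3,0)[XX/OX/.O/XO]+0
p5 O@[XX/OX/XO/.O]: (3,0)[XX/OX/XO/OO]+0*
p6 X@[XX/OX/XO/OO] terminal +0; root [.X/.X/../.O] d7

PV length from [.X/.X/../.O]: 5 plies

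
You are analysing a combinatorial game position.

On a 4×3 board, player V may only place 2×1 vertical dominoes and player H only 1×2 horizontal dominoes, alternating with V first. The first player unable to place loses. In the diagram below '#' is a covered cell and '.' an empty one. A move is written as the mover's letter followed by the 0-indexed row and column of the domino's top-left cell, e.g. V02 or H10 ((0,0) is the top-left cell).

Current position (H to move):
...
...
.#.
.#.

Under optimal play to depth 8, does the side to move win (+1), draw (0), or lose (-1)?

[.../.../.#./.#.] H move#1: H00:-1/##./.../.#./.#.*, H01:-1/.##/.../.#./.#., H10:-1/.../##./.#./.#., H11:-1/.../.##/.#./.#.
[##./.../.#./.#.] V move#2: V02:+1/###/..#/.#./.#.*, V10:+1/##./#../##./.#., V12:+1/##./..#/.##/.#., V20:+1/##./.../##./##., V22:+1/##./.../.##/.##
[###/..#/.#./.#.] H move#3: H10:-1/###/###/.#./.#.*
[###/###/.#./.#.] V move#4: V20:+1/###/###/##./##.*, V22:+1/###/###/.##/.##
[###/###/##./##.] end (terminal -1, H#5); searched .../.../.#./.#. to 8

value(.../.../.#./.#., H) = -1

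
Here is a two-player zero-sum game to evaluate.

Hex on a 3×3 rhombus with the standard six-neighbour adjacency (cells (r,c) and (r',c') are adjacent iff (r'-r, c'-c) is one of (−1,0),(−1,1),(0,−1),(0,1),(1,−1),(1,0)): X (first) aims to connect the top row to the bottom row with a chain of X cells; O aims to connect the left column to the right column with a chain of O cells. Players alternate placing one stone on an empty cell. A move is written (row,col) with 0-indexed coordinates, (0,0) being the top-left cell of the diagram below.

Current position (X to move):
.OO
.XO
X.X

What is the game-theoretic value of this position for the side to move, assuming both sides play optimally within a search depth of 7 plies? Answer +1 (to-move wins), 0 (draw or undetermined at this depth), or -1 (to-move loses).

value(.OO/.XO/X.X, X) = -1

p1 X@[.OO/.XO/X.X]: (0,0)[XOO/.XO/X.X]-1* (1,0)[.OO/XXO/X.X]-1 (2,1)[.OO/.XO/XXX]-1
p2 O@[XOO/.XO/X.X]: (1,0)[XOO/OXO/X.X]+1* (2,1)[XOO/.XO/XOX]-1
p3 X@[XOO/OXO/X.X] terminal -1; root [.OO/.XO/X.X] d7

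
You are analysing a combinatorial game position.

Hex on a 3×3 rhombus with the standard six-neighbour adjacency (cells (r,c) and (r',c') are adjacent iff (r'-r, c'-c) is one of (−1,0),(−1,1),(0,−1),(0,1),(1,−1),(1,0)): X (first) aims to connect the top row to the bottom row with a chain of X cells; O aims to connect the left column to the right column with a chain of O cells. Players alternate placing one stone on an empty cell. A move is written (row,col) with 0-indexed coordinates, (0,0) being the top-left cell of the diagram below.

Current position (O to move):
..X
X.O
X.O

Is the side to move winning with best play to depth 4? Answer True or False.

O winning at [..X/X.O/X.O]: False

p1 O@[..X/X.O/X.O]: (0,0)[O.X/X.O/X.O]-1* (0,1)[.OX/X.O/X.O]-1 (1,1)[..X/XOO/X.O]-1 (2,1)[..X/X.O/XOO]-1
p2 X@[O.X/X.O/X.O]: (0,1)[OXX/X.O/X.O]+1* (1,1)[O.X/XXO/X.O]+1 (2,1)[O.X/X.O/XXO]+1
p3 O@[OXX/X.O/X.O] terminal -1; root [..X/X.O/X.O] d4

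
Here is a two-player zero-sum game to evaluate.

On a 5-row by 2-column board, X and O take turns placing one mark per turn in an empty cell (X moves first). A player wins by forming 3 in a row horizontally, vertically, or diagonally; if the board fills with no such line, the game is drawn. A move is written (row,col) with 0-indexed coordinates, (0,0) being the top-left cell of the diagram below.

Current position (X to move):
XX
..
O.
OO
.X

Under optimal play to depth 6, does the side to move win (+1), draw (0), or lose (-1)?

value(XX/../O./OO/.X, X) = -1

p1 X@[XX/../O./OO/.X]: (1,0)[XX/X./O./OO/.X]-1* (1,1)[XX/.X/O./OO/.X]-1 (2,1)[XX/../OX/OO/.X]-1 (4,0)[XX/../O./OO/XX]-1
p2 O@[XX/X./O./OO/.X]: (1,1)[XX/XO/O./OO/.X]+1* (2,1)[XX/X./OO/OO/.X]+1 (4,0)[XX/X./O./OO/OX]+1
p3 X@[XX/XO/O./OO/.X]: (2,1)[XX/XO/OX/OO/.X]-1* (4,0)[XX/XO/O./OO/XX]-1
p4 O@[XX/XO/OX/OO/.X]: (4,0)[XX/XO/OX/OO/OX]+1*
p5 X@[XX/XO/OX/OO/OX] terminal -1; root [XX/../O./OO/.X] d6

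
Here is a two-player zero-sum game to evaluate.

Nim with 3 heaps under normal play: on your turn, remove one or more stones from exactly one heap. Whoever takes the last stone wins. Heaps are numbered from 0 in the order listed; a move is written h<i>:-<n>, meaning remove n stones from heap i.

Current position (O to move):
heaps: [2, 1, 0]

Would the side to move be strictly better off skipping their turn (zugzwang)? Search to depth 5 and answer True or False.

zugzwang((2,1,0), O) = False

p1 O@[(2,1,0)]: h0:-1[(1,1,0)]+1* h0:-2[(0,1,0)]-1 h1:-1[(2,0,0)]-1
p2 X@[(1,1,0)]: h0:-1[(0,1,0)]-1* h1:-1[(1,0,0)]-1
p3 O@[(0,1,0)]: h1:-1[(0,0,0)]+1*
p4 X@[(0,0,0)] terminal -1; root [(2,1,0)] d5
pass branch (X moves first from the same position):
  | p1 X@[(2,1,0)]: h0:-1[(1,1,0)]+1* h0:-2[(0,1,0)]-1 h1:-1[(2,0,0)]-1
  | p2 O@[(1,1,0)]: h0:-1[(0,1,0)]-1* h1:-1[(1,0,0)]-1
  | p3 X@[(0,1,0)]: h1:-1[(0,0,0)]+1*
  | p4 O@[(0,0,0)] terminal -1; root [(2,1,0)] d5
O moving scores +1; O passing scores -1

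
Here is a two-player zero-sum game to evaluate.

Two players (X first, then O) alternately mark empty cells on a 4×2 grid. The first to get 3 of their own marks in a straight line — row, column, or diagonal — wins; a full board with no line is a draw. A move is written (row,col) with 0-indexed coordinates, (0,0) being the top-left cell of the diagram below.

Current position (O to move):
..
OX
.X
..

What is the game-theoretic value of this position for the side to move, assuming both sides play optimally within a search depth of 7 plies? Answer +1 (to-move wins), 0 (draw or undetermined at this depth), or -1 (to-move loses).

value(../OX/.X/.., O) = -1

p1 O@[../OX/.X/..]: (0,0)[O./OX/.X/..]-1* (0,1)[.O/OX/.X/..]-1 (2,0)[../OX/OX/..]-1 (3,0)[../OX/.X/O.]-1 (3,1)[../OX/.X/.O]-1
p2 X@[O./OX/.X/..]: (0,1)[OX/OX/.X/..]+1* (2,0)[O./OX/XX/..]+1 (3,0)[O./OX/.X/X.]-1 (3,1)[O./OX/.X/.X]+1
p3 O@[OX/OX/.X/..] terminal -1; root [../OX/.X/..] d7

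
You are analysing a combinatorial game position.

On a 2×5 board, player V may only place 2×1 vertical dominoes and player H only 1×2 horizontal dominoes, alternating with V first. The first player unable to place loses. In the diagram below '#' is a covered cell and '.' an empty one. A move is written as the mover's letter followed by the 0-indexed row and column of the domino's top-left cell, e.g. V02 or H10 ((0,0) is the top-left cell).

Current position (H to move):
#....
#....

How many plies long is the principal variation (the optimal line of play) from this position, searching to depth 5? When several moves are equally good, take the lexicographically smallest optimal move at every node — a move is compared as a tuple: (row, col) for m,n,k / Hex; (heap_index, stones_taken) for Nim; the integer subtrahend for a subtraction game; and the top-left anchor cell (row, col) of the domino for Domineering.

PV length from [#..../#....]: 3 plies

[#..../#....] H move#1: H01:-1/###../#...., H02:+1/#.##./#....*, H03:-1/#..##/#...., H11:-1/#..../###.., H12:+1/#..../#.##., H13:-1/#..../#..##
[#.##./#....] V move#2: V01:-1/####./##...*, V04:-1/#.###/#...#
[####./##...] H move#3: H12:-1/####./####., H13:+1/####./##.##*
[####./##.##] end (terminal -1, V#4); searched #..../#.... to 5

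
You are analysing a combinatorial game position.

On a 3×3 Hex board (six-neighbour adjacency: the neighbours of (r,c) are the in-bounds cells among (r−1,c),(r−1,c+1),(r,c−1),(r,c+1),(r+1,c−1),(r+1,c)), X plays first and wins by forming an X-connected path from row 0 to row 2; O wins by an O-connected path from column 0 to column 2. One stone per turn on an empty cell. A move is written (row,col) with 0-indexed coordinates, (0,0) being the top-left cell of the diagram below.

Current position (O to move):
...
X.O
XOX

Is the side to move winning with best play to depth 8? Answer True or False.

O winning at [.../X.O/XOX]: False

p1 O@[.../X.O/XOX]: (0,0)[O../X.O/XOX]-1* (0,1)[.O./X.O/XOX]-1 (0,2)[..O/X.O/XOX]-1 (1,1)[.../XOO/XOX]-1
p2 X@[O../X.O/XOX]: (0,1)[OX./X.O/XOX]+1* (0,2)[O.X/X.O/XOX]+1 (1,1)[O../XXO/XOX]+1
p3 O@[OX./X.O/XOX] terminal -1; root [.../X.O/XOX] d8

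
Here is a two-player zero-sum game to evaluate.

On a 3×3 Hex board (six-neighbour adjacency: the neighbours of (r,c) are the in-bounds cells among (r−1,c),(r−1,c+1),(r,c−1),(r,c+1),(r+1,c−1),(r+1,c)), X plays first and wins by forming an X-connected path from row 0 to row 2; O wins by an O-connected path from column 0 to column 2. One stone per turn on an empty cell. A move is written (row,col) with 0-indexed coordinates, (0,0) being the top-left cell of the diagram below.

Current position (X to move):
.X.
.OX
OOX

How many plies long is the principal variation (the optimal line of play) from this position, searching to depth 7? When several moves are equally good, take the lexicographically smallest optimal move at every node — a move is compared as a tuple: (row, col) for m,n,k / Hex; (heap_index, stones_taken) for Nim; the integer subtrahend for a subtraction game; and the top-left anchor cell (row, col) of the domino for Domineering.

p1 X@[.X./.OX/OOX]: (0,0)[XX./.OX/OOX]-1 (0,2)[.XX/.OX/OOX]+1* (1,0)[.X./XOX/OOX]-1
p2 O@[.XX/.OX/OOX] terminal -1; root [.X./.OX/OOX] d7

PV length from [.X./.OX/OOX]: 1 ply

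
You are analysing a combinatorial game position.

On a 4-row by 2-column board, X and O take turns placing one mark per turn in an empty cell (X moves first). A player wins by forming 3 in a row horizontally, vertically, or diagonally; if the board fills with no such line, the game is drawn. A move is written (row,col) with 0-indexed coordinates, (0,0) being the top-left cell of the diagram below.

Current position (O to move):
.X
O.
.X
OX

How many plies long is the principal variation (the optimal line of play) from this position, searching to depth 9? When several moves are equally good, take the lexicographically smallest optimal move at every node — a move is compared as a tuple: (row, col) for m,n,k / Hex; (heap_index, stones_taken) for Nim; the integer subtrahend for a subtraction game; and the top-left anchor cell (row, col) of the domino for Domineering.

PV length from [.X/O./.X/OX]: 1 ply

p1 O@[.X/O./.X/OX]: (0,0)[OX/O./.X/OX]-1 (1,1)[.X/OO/.X/OX]+0 (2,0)[.X/O./OX/OX]+1*
p2 X@[.X/O./OX/OX] terminal -1; root [.X/O./.X/OX] d9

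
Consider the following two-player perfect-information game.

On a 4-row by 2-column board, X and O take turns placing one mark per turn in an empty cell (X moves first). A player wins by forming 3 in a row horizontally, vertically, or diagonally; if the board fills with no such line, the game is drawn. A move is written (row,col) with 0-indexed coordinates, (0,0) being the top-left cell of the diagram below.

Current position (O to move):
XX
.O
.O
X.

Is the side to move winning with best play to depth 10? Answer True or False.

O winning at [XX/.O/.O/X.]: True

p1 O@[XX/.O/.O/X.]: (1,0)[XX/OO/.O/X.]+0 (2,0)[XX/.O/OO/X.]+0 (3,1)[XX/.O/.O/XO]+1*
p2 X@[XX/.O/.O/XO] terminal -1; root [XX/.O/.O/X.] d10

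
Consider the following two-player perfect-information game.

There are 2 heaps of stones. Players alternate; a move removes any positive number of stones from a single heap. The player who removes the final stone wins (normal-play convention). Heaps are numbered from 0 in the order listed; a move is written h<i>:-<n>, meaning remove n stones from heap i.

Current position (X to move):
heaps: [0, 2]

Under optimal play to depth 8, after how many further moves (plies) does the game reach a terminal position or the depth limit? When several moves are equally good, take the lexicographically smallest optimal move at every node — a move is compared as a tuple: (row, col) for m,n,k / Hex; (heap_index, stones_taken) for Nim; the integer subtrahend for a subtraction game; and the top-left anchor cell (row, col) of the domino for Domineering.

PV length from [(0,2)]: 1 ply

[(0,2)] X move#1: h1:-1:-1/(0,1), h1:-2:+1/(0,0)*
[(0,0)] end (terminal -1, O#2); searched (0,2) to 8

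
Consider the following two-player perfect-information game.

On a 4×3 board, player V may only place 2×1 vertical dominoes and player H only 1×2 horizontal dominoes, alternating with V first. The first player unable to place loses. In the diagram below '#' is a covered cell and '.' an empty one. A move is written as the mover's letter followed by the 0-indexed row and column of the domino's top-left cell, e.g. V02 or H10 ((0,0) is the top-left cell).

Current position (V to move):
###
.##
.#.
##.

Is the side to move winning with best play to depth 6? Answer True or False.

V winning at [###/.##/.#./##.]: True

ply 1, V at ###/.##/.#./##. | V10=+1→###/###/##./##.*; V22=+1→###/.##/.##/###
ply 2: ###/###/##./##. is terminal -1 (H); from ###/.##/.#./##. depth 6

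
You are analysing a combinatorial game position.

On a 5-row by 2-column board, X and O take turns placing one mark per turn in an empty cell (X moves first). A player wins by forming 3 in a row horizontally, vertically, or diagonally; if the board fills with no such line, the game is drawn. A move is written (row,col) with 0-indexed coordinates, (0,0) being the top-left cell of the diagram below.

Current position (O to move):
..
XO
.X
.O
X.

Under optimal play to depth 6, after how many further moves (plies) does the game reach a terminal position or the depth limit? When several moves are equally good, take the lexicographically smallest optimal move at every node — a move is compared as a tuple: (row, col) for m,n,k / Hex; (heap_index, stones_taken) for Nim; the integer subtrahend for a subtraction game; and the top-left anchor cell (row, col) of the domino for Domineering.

PV length from [../XO/.X/.O/X.]: 5 plies

ply 1, O at ../XO/.X/.O/X. | (0,0)=+0→O./XO/.X/.O/X.*; (0,1)=-1→.O/XO/.X/.O/X.; (2,0)=+0→../XO/OX/.O/X.; (3,0)=+0→../XO/.X/OO/X.; (4,1)=-1→../XO/.X/.O/XO
ply 2, X at O./XO/.X/.O/X. | (0,1)=+0→OX/XO/.X/.O/X.*; (2,0)=+0→O./XO/XX/.O/X.; (3,0)=+0→O./XO/.X/XO/X.; (4,1)=+0→O./XO/.X/.O/XX
ply 3, O at OX/XO/.X/.O/X. | (2,0)=+0→OX/XO/OX/.O/X.*; (3,0)=+0→OX/XO/.X/OO/X.; (4,1)=+0→OX/XO/.X/.O/XO
ply 4, X at OX/XO/OX/.O/X. | (3,0)=+0→OX/XO/OX/XO/X.*; (4,1)=+0→OX/XO/OX/.O/XX
ply 5, O at OX/XO/OX/XO/X. | (4,1)=+0→OX/XO/OX/XO/XO*
ply 6: OX/XO/OX/XO/XO is terminal +0 (X); from ../XO/.X/.O/X. depth 6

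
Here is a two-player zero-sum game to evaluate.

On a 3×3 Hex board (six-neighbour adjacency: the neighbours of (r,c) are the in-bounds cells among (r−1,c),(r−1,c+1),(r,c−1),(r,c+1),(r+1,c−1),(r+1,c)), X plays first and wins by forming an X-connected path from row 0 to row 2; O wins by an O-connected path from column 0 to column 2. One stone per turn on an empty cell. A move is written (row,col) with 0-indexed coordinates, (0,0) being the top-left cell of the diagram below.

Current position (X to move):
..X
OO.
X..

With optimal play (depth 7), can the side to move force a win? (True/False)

X winning at [..X/OO./X..]: True

p1 X@[..X/OO./X..]: (0,0)[X.X/OO./X..]-1 (0,1)[.XX/OO./X..]-1 (1,2)[..X/OOX/X..]+1* (2,1)[..X/OO./XX.]-1 (2,2)[..X/OO./X.X]-1
p2 O@[..X/OOX/X..]: (0,0)[O.X/OOX/X..]-1* (0,1)[.OX/OOX/X..]-1 (2,1)[..X/OOX/XO.]-1 (2,2)[..X/OOX/X.O]-1
p3 X@[O.X/OOX/X..]: (0,1)[OXX/OOX/X..]+1* (2,1)[O.X/OOX/XX.]+1 (2,2)[O.X/OOX/X.X]+1
p4 O@[OXX/OOX/X..]: (2,1)[OXX/OOX/XO.]-1* (2,2)[OXX/OOX/X.O]-1
p5 X@[OXX/OOX/XO.]: (2,2)[OXX/OOX/XOX]+1*
p6 O@[OXX/OOX/XOX] terminal -1; root [..X/OO./X..] d7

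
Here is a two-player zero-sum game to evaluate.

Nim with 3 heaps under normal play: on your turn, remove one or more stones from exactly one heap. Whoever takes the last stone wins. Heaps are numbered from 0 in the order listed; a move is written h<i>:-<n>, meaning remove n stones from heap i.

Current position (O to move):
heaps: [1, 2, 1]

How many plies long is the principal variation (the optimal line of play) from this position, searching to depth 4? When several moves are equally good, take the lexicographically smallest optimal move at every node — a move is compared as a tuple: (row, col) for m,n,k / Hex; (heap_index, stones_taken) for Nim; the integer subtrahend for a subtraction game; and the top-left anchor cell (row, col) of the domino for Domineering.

PV length from [(1,2,1)]: 3 plies

p1 O@[(1,2,1)]: h0:-1[(0,2,1)]-1 h1:-1[(1,1,1)]-1 h1:-2[(1,0,1)]+1* h2:-1[(1,2,0)]-1
p2 X@[(1,0,1)]: h0:-1[(0,0,1)]-1* h2:-1[(1,0,0)]-1
p3 O@[(0,0,1)]: h2:-1[(0,0,0)]+1*
p4 X@[(0,0,0)] terminal -1; root [(1,2,1)] d4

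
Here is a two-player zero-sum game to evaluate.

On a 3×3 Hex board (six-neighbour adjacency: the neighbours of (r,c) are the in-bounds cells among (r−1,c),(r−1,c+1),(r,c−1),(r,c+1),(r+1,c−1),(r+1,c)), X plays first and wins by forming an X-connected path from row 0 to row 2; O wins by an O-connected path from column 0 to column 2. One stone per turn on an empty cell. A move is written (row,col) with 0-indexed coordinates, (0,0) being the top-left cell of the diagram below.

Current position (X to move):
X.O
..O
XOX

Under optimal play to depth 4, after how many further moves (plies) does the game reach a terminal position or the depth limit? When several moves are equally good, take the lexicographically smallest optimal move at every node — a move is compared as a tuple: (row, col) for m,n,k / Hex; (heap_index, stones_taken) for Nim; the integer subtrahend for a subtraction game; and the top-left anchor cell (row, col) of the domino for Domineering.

p1 X@[X.O/..O/XOX]: (0,1)[XXO/..O/XOX]+1* (1,0)[X.O/X.O/XOX]+1 (1,1)[X.O/.XO/XOX]+1
p2 O@[XXO/..O/XOX]: (1,0)[XXO/O.O/XOX]-1* (1,1)[XXO/.OO/XOX]-1
p3 X@[XXO/O.O/XOX]: (1,1)[XXO/OXO/XOX]+1*
p4 O@[XXO/OXO/XOX] terminal -1; root [X.O/..O/XOX] d4

PV length from [X.O/..O/XOX]: 3 plies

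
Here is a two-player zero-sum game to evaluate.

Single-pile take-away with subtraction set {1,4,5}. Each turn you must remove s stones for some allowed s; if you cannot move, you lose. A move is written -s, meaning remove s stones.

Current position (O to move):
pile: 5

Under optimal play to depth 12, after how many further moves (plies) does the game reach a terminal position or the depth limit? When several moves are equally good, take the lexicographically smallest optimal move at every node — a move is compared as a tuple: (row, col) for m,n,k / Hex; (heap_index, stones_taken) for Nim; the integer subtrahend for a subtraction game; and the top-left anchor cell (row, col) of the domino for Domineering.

[5] O move#1: -1:-1/4, -4:-1/1, -5:+1/0*
[0] end (terminal -1, X#2); searched 5 to 12

PV length from [5]: 1 ply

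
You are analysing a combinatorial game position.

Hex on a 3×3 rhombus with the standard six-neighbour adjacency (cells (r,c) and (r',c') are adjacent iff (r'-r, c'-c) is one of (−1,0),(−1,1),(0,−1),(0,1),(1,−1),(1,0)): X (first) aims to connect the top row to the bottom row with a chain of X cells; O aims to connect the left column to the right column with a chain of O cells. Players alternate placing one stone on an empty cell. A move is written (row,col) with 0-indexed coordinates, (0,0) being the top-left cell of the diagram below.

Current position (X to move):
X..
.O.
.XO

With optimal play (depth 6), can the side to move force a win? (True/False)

X winning at [X../.O./.XO]: False

[X../.O./.XO] X move#1: (0,1):-1/XX./.O./.XO*, (0,2):-1/X.X/.O./.XO, (1,0):-1/X../XO./.XO, (1,2):-1/X../.OX/.XO, (2,0):-1/X../.O./XXO
[XX./.O./.XO] O move#2: (0,2):+1/XXO/.O./.XO*, (1,0):+1/XX./OO./.XO, (1,2):+1/XX./.OO/.XO, (2,0):+1/XX./.O./OXO
[XXO/.O./.XO] X move#3: (1,0):-1/XXO/XO./.XO*, (1,2):-1/XXO/.OX/.XO, (2,0):-1/XXO/.O./XXO
[XXO/XO./.XO] O move#4: (1,2):-1/XXO/XOO/.XO, (2,0):+1/XXO/XO./OXO*
[XXO/XO./OXO] end (terminal -1, X#5); searched X../.O./.XO to 6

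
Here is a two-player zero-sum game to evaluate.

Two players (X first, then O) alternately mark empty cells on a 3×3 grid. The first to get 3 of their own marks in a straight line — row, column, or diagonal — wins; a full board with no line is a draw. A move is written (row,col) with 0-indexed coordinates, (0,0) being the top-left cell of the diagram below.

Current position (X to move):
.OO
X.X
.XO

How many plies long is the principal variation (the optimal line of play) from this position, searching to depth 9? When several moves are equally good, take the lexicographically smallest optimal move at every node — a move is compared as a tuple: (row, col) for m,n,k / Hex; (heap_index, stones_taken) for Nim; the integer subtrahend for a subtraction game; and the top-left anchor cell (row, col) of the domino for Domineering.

PV length from [.OO/X.X/.XO]: 3 plies

p1 X@[.OO/X.X/.XO]: (0,0)[XOO/X.X/.XO]+1* (1,1)[.OO/XXX/.XO]+1 (2,0)[.OO/X.X/XXO]-1
p2 O@[XOO/X.X/.XO]: (1,1)[XOO/XOX/.XO]-1* (2,0)[XOO/X.X/OXO]-1
p3 X@[XOO/XOX/.XO]: (2,0)[XOO/XOX/XXO]+1*
p4 O@[XOO/XOX/XXO] terminal -1; root [.OO/X.X/.XO] d9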